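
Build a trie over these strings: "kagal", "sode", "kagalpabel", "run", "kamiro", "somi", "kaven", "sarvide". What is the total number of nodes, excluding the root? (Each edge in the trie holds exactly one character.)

Trie structure (* marks end of a word):
(root)
├─ k
│  └─ a
│     ├─ g
│     │  └─ a
│     │     └─ l *
│     │        └─ p
│     │           └─ a
│     │              └─ b
│     │                 └─ e
│     │                    └─ l *
│     ├─ m
│     │  └─ i
│     │     └─ r
│     │        └─ o *
│     └─ v
│        └─ e
│           └─ n *
├─ r
│  └─ u
│     └─ n *
└─ s
   ├─ a
   │  └─ r
   │     └─ v
   │        └─ i
   │           └─ d
   │              └─ e *
   └─ o
      ├─ d
      │  └─ e *
      └─ m
         └─ i *
Counting every labelled node above: 32.

32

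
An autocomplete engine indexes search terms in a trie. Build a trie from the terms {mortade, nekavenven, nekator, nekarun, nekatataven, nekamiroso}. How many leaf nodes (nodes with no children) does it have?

A leaf is a node with no children — equivalently, the end of a word that is not a proper prefix of any other stored word.
Those words: "mortade", "nekamiroso", "nekarun", "nekatataven", "nekator", "nekavenven"
Leaf count: 6

6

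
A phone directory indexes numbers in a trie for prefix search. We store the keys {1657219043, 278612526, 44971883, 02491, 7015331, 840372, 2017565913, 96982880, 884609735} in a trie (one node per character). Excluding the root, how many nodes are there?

70

Count nodes per top-level branch (shared prefixes stored once):
  '0'-branch (02491): 5 nodes
  '1'-branch (1657219043): 10 nodes
  '2'-branch (2017565913, 278612526): 18 nodes
  '4'-branch (44971883): 8 nodes
  '7'-branch (7015331): 7 nodes
  '8'-branch (840372, 884609735): 14 nodes
  '9'-branch (96982880): 8 nodes
Sum: 70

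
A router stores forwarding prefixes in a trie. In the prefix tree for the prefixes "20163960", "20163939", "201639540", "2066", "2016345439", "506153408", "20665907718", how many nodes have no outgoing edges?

6

Leaves are exactly the stored words that no other stored word extends.
Those words: "2016345439", "20163939", "201639540", "20163960", "20665907718", "506153408"
Leaf count: 6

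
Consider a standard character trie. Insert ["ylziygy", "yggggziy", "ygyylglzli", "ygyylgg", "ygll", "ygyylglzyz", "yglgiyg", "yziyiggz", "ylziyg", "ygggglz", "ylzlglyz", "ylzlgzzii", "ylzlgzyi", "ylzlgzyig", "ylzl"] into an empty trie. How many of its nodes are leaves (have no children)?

Leaves are exactly the stored words that no other stored word extends.
Those words: "ygggglz", "yggggziy", "yglgiyg", "ygll", "ygyylgg", "ygyylglzli", "ygyylglzyz", "ylziygy", "ylzlglyz", "ylzlgzyig", "ylzlgzzii", "yziyiggz"
Leaf count: 12

12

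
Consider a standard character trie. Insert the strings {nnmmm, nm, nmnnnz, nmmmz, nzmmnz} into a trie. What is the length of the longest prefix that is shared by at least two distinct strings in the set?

2

Equivalently: take the maximum, over all pairs, of their longest common prefix length.
"nm" and "nmmmz" agree on "nm" (2 characters) before diverging; nothing deeper is shared.
Longest shared-prefix length: 2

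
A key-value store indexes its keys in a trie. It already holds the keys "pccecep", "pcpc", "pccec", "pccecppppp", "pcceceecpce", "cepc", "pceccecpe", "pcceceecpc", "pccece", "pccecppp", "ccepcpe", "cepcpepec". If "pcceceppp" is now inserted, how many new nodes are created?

2

"pccecep" is already a path in the trie; the remaining "pp" must be added.
Each of the 2 remaining characters creates one node.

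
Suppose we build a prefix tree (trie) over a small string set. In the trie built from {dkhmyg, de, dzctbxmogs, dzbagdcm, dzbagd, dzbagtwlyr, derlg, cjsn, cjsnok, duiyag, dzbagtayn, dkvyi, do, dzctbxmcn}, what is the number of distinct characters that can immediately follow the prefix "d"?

5

Walk "d" from the root, arriving at one node.
Distinct next characters after "d": e, k, o, u, z.
That node has 5 child edges.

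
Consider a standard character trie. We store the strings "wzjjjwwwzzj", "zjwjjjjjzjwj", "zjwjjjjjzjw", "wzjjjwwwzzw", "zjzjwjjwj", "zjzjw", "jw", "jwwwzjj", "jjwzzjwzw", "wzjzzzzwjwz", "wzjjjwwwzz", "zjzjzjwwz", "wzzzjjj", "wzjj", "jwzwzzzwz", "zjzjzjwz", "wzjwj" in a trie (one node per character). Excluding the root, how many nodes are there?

For each word, the new-node count is its length minus the longest prefix already in the trie:
  "wzjjjwwwzzj" → 11 new (w, z, j, j, j, w, w, w, z, z, j)
  "zjwjjjjjzjwj" → 12 new (z, j, w, j, j, j, j, j, z, j, w, j)
  "zjwjjjjjzjw" → prefix "zjwjjjjjzjw" already present; 0 new (none)
  "wzjjjwwwzzw" → prefix "wzjjjwwwzz" already present; 1 new (w)
  "zjzjwjjwj" → prefix "zj" already present; 7 new (z, j, w, j, j, w, j)
  "zjzjw" → prefix "zjzjw" already present; 0 new (none)
  "jw" → 2 new (j, w)
  "jwwwzjj" → prefix "jw" already present; 5 new (w, w, z, j, j)
  "jjwzzjwzw" → prefix "j" already present; 8 new (j, w, z, z, j, w, z, w)
  "wzjzzzzwjwz" → prefix "wzj" already present; 8 new (z, z, z, z, w, j, w, z)
  "wzjjjwwwzz" → prefix "wzjjjwwwzz" already present; 0 new (none)
  "zjzjzjwwz" → prefix "zjzj" already present; 5 new (z, j, w, w, z)
  "wzzzjjj" → prefix "wz" already present; 5 new (z, z, j, j, j)
  "wzjj" → prefix "wzjj" already present; 0 new (none)
  "jwzwzzzwz" → prefix "jw" already present; 7 new (z, w, z, z, z, w, z)
  "zjzjzjwz" → prefix "zjzjzjw" already present; 1 new (z)
  "wzjwj" → prefix "wzj" already present; 2 new (w, j)
Total nodes = 11 + 12 + 0 + 1 + 7 + 0 + 2 + 5 + 8 + 8 + 0 + 5 + 5 + 0 + 7 + 1 + 2 = 74

74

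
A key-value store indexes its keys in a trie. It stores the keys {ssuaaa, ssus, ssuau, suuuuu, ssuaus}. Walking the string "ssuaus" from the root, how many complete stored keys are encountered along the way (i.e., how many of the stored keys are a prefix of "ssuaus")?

2

Walk "ssuaus" from the root; an end-of-word marker is hit whenever a stored word is a prefix of "ssuaus".
Prefixes of the query that are stored words: "ssuau", "ssuaus"
Count: 2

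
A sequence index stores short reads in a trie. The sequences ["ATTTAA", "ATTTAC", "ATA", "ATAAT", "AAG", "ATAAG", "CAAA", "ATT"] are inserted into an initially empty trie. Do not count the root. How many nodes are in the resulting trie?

17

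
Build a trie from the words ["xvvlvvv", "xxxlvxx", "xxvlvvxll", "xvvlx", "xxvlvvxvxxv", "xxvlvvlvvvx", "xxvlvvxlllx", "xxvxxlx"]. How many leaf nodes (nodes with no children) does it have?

A leaf is a node with no children — equivalently, the end of a word that is not a proper prefix of any other stored word.
Those words: "xvvlvvv", "xvvlx", "xxvlvvlvvvx", "xxvlvvxlllx", "xxvlvvxvxxv", "xxvxxlx", "xxxlvxx"
Leaf count: 7

7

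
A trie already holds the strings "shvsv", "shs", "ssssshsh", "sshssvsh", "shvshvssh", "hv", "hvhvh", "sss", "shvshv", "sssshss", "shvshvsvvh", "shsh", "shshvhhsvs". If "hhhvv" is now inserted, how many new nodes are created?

"h" is already a path in the trie; the remaining "hhvv" must be added.
So 5 − 1 = 4 new nodes.

4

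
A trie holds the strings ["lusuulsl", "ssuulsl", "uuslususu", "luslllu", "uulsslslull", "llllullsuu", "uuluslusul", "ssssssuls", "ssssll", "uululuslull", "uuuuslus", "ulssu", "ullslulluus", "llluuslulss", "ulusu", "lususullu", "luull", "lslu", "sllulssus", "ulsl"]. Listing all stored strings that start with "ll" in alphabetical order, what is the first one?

Filter for "ll…" and sort: "llllullsuu", "llluuslulss"
The 1st is llllullsuu.

llllullsuu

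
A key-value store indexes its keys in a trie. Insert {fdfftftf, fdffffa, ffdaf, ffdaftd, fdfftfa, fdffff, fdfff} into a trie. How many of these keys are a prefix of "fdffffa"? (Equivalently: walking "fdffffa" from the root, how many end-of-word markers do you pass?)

3

Traverse "fdffffa" character by character; count nodes along the way that are marked as word ends.
Prefixes of the query that are stored words: "fdfff", "fdffff", "fdffffa"
Count: 3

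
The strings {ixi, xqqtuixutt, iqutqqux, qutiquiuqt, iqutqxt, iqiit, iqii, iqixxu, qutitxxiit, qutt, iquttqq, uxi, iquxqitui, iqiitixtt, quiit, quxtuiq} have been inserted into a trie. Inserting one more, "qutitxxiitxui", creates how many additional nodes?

3

"qutitxxiit" is already a path in the trie; the remaining "xui" must be added.
So 13 − 10 = 3 new nodes.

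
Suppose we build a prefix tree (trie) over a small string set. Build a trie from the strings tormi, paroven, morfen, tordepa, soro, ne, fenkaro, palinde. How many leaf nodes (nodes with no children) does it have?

8

A leaf is a node with no children — equivalently, the end of a word that is not a proper prefix of any other stored word.
Those words: "fenkaro", "morfen", "ne", "palinde", "paroven", "soro", "tordepa", "tormi"
Leaf count: 8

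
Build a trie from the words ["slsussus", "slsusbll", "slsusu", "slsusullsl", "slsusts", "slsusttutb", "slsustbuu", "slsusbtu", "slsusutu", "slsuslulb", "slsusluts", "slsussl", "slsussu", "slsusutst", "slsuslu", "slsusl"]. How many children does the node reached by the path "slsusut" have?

The children of the "slsusut" node are the distinct next characters among strings starting with "slsusut".
Characters that immediately follow "slsusut" among the stored strings: {s, u}.
That node has 2 child edges.

2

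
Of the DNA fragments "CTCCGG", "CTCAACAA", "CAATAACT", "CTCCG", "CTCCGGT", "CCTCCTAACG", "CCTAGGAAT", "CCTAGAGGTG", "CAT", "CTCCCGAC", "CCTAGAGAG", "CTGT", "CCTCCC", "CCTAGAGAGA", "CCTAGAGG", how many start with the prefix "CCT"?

Walk to "CCT"; the words in its subtree are exactly those with that prefix.
Matches: "CCTAGAGAG", "CCTAGAGAGA", "CCTAGAGG", "CCTAGAGGTG", "CCTAGGAAT", "CCTCCC", "CCTCCTAACG"
Count: 7

7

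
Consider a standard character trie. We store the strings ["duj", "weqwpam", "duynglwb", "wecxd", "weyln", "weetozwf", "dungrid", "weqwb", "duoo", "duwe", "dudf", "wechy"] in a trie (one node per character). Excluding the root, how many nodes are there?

Count nodes per top-level branch (shared prefixes stored once):
  'd'-branch (dudf, duj, dungrid, duoo, duwe, duynglwb): 20 nodes
  'w'-branch (wechy, wecxd, weetozwf, weqwb, weqwpam, weyln): 22 nodes
Sum: 42

42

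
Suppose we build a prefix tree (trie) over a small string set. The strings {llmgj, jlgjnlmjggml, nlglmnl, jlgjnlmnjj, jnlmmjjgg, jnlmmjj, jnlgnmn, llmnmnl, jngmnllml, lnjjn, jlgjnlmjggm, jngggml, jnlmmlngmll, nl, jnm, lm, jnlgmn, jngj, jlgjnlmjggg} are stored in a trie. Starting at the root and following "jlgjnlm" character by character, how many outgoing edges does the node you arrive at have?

The children of the "jlgjnlm" node are the distinct next characters among strings starting with "jlgjnlm".
Distinct next characters after "jlgjnlm": j, n.
That node has 2 child edges.

2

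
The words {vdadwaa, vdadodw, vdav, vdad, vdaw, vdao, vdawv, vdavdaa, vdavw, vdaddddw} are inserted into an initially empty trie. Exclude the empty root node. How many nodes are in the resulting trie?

Trace insertions, counting only characters that open a new branch:
  "vdadwaa" → 7 new (v, d, a, d, w, a, a)
  "vdadodw" → prefix "vdad" already present; 3 new (o, d, w)
  "vdav" → prefix "vda" already present; 1 new (v)
  "vdad" → prefix "vdad" already present; 0 new (none)
  "vdaw" → prefix "vda" already present; 1 new (w)
  "vdao" → prefix "vda" already present; 1 new (o)
  "vdawv" → prefix "vdaw" already present; 1 new (v)
  "vdavdaa" → prefix "vdav" already present; 3 new (d, a, a)
  "vdavw" → prefix "vdav" already present; 1 new (w)
  "vdaddddw" → prefix "vdad" already present; 4 new (d, d, d, w)
Total nodes = 7 + 3 + 1 + 0 + 1 + 1 + 1 + 3 + 1 + 4 = 22

22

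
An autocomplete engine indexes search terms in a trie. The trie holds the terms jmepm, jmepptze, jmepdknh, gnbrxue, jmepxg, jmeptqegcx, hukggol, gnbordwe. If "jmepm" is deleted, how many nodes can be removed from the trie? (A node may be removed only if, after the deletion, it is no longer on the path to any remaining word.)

Walk "jmepm" from the leaf back toward the root, removing each node that no remaining word uses.
The suffix "m" (1 node) is used only by "jmepm"; the node for "jmep" still has the child "p", so pruning stops there.
Nodes removed: 1

1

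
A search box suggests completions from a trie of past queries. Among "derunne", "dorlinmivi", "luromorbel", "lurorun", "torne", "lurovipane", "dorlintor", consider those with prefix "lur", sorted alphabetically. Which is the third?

DFS of the "lur" subtree visits, in order: "luromorbel", "lurorun", "lurovipane"
Position 3: lurovipane

lurovipane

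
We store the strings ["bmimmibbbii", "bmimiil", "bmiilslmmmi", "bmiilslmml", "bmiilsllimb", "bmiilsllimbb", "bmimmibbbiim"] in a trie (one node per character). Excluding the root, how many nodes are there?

Count nodes per top-level branch (shared prefixes stored once):
  'b'-branch (bmiilsllimb, bmiilsllimbb, bmiilslmml, bmiilslmmmi, bmimiil, bmimmibbbii, bmimmibbbiim): 29 nodes
Sum: 29

29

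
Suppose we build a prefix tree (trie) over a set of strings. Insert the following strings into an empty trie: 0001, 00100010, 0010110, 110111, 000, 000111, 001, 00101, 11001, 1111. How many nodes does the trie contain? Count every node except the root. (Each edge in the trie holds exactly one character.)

25

Insert word by word; a character creates a node only if that edge doesn't already exist:
  "0001" → 4 new (0, 0, 0, 1)
  "00100010" → prefix "00" already present; 6 new (1, 0, 0, 0, 1, 0)
  "0010110" → prefix "0010" already present; 3 new (1, 1, 0)
  "110111" → 6 new (1, 1, 0, 1, 1, 1)
  "000" → prefix "000" already present; 0 new (none)
  "000111" → prefix "0001" already present; 2 new (1, 1)
  "001" → prefix "001" already present; 0 new (none)
  "00101" → prefix "00101" already present; 0 new (none)
  "11001" → prefix "110" already present; 2 new (0, 1)
  "1111" → prefix "11" already present; 2 new (1, 1)
Total nodes = 4 + 6 + 3 + 6 + 0 + 2 + 0 + 0 + 2 + 2 = 25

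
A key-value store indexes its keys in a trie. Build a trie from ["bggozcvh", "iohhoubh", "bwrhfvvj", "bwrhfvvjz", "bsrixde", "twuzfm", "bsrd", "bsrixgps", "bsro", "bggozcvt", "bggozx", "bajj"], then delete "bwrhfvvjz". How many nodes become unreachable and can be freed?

A node on "bwrhfvvjz"'s path can go only if nothing else ends at it or branches off below it.
The suffix "z" (1 node) is used only by "bwrhfvvjz"; "bwrhfvvj" is itself a stored word, so pruning stops there.
Nodes removed: 1

1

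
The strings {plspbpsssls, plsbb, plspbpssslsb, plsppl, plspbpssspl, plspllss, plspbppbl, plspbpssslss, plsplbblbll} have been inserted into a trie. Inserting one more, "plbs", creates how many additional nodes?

The longest prefix of "plbs" already in the trie is "pl" (length 2).
So 4 − 2 = 2 new nodes.

2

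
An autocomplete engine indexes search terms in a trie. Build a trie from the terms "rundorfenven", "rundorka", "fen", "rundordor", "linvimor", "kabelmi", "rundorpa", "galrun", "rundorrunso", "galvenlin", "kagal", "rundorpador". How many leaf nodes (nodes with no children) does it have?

11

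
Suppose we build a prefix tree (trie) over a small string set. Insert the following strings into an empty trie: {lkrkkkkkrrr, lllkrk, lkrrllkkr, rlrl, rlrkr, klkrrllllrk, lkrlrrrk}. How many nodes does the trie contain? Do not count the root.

44

Insert word by word; a character creates a node only if that edge doesn't already exist:
  "lkrkkkkkrrr" → 11 new (l, k, r, k, k, k, k, k, r, r, r)
  "lllkrk" → prefix "l" already present; 5 new (l, l, k, r, k)
  "lkrrllkkr" → prefix "lkr" already present; 6 new (r, l, l, k, k, r)
  "rlrl" → 4 new (r, l, r, l)
  "rlrkr" → prefix "rlr" already present; 2 new (k, r)
  "klkrrllllrk" → 11 new (k, l, k, r, r, l, l, l, l, r, k)
  "lkrlrrrk" → prefix "lkr" already present; 5 new (l, r, r, r, k)
Total nodes = 11 + 5 + 6 + 4 + 2 + 11 + 5 = 44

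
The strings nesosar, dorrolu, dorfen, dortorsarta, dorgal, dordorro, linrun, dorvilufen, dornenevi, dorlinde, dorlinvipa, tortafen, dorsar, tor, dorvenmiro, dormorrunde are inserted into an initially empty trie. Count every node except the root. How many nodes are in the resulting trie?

86

Trace insertions, counting only characters that open a new branch:
  "nesosar" → 7 new (n, e, s, o, s, a, r)
  "dorrolu" → 7 new (d, o, r, r, o, l, u)
  "dorfen" → prefix "dor" already present; 3 new (f, e, n)
  "dortorsarta" → prefix "dor" already present; 8 new (t, o, r, s, a, r, t, a)
  "dorgal" → prefix "dor" already present; 3 new (g, a, l)
  "dordorro" → prefix "dor" already present; 5 new (d, o, r, r, o)
  "linrun" → 6 new (l, i, n, r, u, n)
  "dorvilufen" → prefix "dor" already present; 7 new (v, i, l, u, f, e, n)
  "dornenevi" → prefix "dor" already present; 6 new (n, e, n, e, v, i)
  "dorlinde" → prefix "dor" already present; 5 new (l, i, n, d, e)
  "dorlinvipa" → prefix "dorlin" already present; 4 new (v, i, p, a)
  "tortafen" → 8 new (t, o, r, t, a, f, e, n)
  "dorsar" → prefix "dor" already present; 3 new (s, a, r)
  "tor" → prefix "tor" already present; 0 new (none)
  "dorvenmiro" → prefix "dorv" already present; 6 new (e, n, m, i, r, o)
  "dormorrunde" → prefix "dor" already present; 8 new (m, o, r, r, u, n, d, e)
Total nodes = 7 + 7 + 3 + 8 + 3 + 5 + 6 + 7 + 6 + 5 + 4 + 8 + 3 + 0 + 6 + 8 = 86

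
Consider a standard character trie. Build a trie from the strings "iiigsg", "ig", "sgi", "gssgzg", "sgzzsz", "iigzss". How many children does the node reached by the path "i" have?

The children of the "i" node are the distinct next characters among strings starting with "i".
Distinct next characters after "i": g, i.
That node has 2 child edges.

2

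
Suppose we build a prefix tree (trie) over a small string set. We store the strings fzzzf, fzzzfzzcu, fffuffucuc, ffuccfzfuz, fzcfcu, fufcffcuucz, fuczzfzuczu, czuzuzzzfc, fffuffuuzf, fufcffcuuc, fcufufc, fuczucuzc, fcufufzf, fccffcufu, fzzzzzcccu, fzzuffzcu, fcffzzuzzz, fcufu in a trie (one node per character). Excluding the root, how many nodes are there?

102

Insert word by word; a character creates a node only if that edge doesn't already exist:
  "fzzzf" → 5 new (f, z, z, z, f)
  "fzzzfzzcu" → prefix "fzzzf" already present; 4 new (z, z, c, u)
  "fffuffucuc" → prefix "f" already present; 9 new (f, f, u, f, f, u, c, u, c)
  "ffuccfzfuz" → prefix "ff" already present; 8 new (u, c, c, f, z, f, u, z)
  "fzcfcu" → prefix "fz" already present; 4 new (c, f, c, u)
  "fufcffcuucz" → prefix "f" already present; 10 new (u, f, c, f, f, c, u, u, c, z)
  "fuczzfzuczu" → prefix "fu" already present; 9 new (c, z, z, f, z, u, c, z, u)
  "czuzuzzzfc" → 10 new (c, z, u, z, u, z, z, z, f, c)
  "fffuffuuzf" → prefix "fffuffu" already present; 3 new (u, z, f)
  "fufcffcuuc" → prefix "fufcffcuuc" already present; 0 new (none)
  "fcufufc" → prefix "f" already present; 6 new (c, u, f, u, f, c)
  "fuczucuzc" → prefix "fucz" already present; 5 new (u, c, u, z, c)
  "fcufufzf" → prefix "fcufuf" already present; 2 new (z, f)
  "fccffcufu" → prefix "fc" already present; 7 new (c, f, f, c, u, f, u)
  "fzzzzzcccu" → prefix "fzzz" already present; 6 new (z, z, c, c, c, u)
  "fzzuffzcu" → prefix "fzz" already present; 6 new (u, f, f, z, c, u)
  "fcffzzuzzz" → prefix "fc" already present; 8 new (f, f, z, z, u, z, z, z)
  "fcufu" → prefix "fcufu" already present; 0 new (none)
Total nodes = 5 + 4 + 9 + 8 + 4 + 10 + 9 + 10 + 3 + 0 + 6 + 5 + 2 + 7 + 6 + 6 + 8 + 0 = 102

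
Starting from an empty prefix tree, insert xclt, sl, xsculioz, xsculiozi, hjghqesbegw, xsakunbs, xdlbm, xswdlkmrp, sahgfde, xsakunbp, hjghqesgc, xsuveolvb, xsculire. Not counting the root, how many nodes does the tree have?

60

Trace insertions, counting only characters that open a new branch:
  "xclt" → 4 new (x, c, l, t)
  "sl" → 2 new (s, l)
  "xsculioz" → prefix "x" already present; 7 new (s, c, u, l, i, o, z)
  "xsculiozi" → prefix "xsculioz" already present; 1 new (i)
  "hjghqesbegw" → 11 new (h, j, g, h, q, e, s, b, e, g, w)
  "xsakunbs" → prefix "xs" already present; 6 new (a, k, u, n, b, s)
  "xdlbm" → prefix "x" already present; 4 new (d, l, b, m)
  "xswdlkmrp" → prefix "xs" already present; 7 new (w, d, l, k, m, r, p)
  "sahgfde" → prefix "s" already present; 6 new (a, h, g, f, d, e)
  "xsakunbp" → prefix "xsakunb" already present; 1 new (p)
  "hjghqesgc" → prefix "hjghqes" already present; 2 new (g, c)
  "xsuveolvb" → prefix "xs" already present; 7 new (u, v, e, o, l, v, b)
  "xsculire" → prefix "xsculi" already present; 2 new (r, e)
Total nodes = 4 + 2 + 7 + 1 + 11 + 6 + 4 + 7 + 6 + 1 + 2 + 7 + 2 = 60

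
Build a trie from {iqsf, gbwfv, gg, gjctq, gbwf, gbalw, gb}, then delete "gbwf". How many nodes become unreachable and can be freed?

After clearing the end-marker at "gbwf", prune upward until reaching a node still needed by another word.
Every node on "gbwf" is still needed (e.g. by "gbwfv"), so nothing is freed.
Nodes removed: 0

0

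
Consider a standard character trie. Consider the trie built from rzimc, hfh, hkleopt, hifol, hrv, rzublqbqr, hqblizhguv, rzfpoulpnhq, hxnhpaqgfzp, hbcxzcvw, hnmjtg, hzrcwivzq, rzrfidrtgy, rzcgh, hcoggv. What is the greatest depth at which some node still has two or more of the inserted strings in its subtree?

Look for the deepest trie node that still has at least two words in its subtree.
e.g. "rzcgh" and "rzfpoulpnhq" share the prefix "rz" of length 2; no pair shares a longer one.
Longest shared-prefix length: 2

2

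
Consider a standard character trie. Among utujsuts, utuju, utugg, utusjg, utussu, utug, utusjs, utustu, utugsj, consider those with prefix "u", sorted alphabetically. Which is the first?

utug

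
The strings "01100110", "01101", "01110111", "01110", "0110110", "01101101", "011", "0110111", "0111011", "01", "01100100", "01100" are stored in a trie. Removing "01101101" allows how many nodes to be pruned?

After clearing the end-marker at "01101101", prune upward until reaching a node still needed by another word.
The suffix "1" (1 node) is used only by "01101101"; "0110110" is itself a stored word, so pruning stops there.
Nodes removed: 1

1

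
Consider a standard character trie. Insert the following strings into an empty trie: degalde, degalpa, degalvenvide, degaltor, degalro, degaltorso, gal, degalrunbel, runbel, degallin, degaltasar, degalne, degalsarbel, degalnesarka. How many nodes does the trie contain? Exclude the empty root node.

57

Trace insertions, counting only characters that open a new branch:
  "degalde" → 7 new (d, e, g, a, l, d, e)
  "degalpa" → prefix "degal" already present; 2 new (p, a)
  "degalvenvide" → prefix "degal" already present; 7 new (v, e, n, v, i, d, e)
  "degaltor" → prefix "degal" already present; 3 new (t, o, r)
  "degalro" → prefix "degal" already present; 2 new (r, o)
  "degaltorso" → prefix "degaltor" already present; 2 new (s, o)
  "gal" → 3 new (g, a, l)
  "degalrunbel" → prefix "degalr" already present; 5 new (u, n, b, e, l)
  "runbel" → 6 new (r, u, n, b, e, l)
  "degallin" → prefix "degal" already present; 3 new (l, i, n)
  "degaltasar" → prefix "degalt" already present; 4 new (a, s, a, r)
  "degalne" → prefix "degal" already present; 2 new (n, e)
  "degalsarbel" → prefix "degal" already present; 6 new (s, a, r, b, e, l)
  "degalnesarka" → prefix "degalne" already present; 5 new (s, a, r, k, a)
Total nodes = 7 + 2 + 7 + 3 + 2 + 2 + 3 + 5 + 6 + 3 + 4 + 2 + 6 + 5 = 57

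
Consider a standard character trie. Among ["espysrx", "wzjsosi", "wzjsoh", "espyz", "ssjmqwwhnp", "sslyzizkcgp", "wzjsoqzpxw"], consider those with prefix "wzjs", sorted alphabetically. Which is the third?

DFS of the "wzjs" subtree visits, in order: "wzjsoh", "wzjsoqzpxw", "wzjsosi"
The 3rd is wzjsosi.

wzjsosi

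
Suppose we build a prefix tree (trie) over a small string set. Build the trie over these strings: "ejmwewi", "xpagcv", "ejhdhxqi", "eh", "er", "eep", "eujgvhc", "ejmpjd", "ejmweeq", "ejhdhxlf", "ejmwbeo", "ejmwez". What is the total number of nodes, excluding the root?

40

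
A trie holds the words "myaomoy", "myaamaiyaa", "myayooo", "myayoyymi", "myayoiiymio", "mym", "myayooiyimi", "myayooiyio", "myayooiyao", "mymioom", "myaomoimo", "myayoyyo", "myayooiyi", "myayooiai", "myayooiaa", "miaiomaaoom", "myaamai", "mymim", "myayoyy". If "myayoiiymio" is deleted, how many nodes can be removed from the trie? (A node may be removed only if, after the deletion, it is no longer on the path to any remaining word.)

6

A node on "myayoiiymio"'s path can go only if nothing else ends at it or branches off below it.
The suffix "iiymio" (6 nodes) is used only by "myayoiiymio"; the node for "myayo" still has the child "o", so pruning stops there.
Nodes removed: 6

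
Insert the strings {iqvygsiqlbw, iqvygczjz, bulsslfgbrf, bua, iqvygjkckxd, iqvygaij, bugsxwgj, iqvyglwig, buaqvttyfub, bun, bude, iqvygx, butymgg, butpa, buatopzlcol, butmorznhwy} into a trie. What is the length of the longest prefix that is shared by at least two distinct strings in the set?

The deepest shared node is where two words last agree before diverging.
e.g. "iqvygaij" and "iqvygczjz" share the prefix "iqvyg" of length 5; no pair shares a longer one.
Longest shared-prefix length: 5

5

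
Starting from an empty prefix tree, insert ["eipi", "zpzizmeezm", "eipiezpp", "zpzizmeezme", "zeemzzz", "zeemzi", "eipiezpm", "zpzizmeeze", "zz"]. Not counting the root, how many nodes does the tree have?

Count nodes per top-level branch (shared prefixes stored once):
  'e'-branch (eipi, eipiezpm, eipiezpp): 9 nodes
  'z'-branch (zeemzi, zeemzzz, zpzizmeeze, zpzizmeezm, zpzizmeezme, zz): 20 nodes
Sum: 29

29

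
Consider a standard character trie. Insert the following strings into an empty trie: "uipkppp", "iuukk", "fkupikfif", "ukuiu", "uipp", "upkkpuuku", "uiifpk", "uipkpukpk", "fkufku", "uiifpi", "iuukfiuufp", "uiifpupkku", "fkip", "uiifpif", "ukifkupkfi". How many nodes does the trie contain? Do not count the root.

68

Insert word by word; a character creates a node only if that edge doesn't already exist:
  "uipkppp" → 7 new (u, i, p, k, p, p, p)
  "iuukk" → 5 new (i, u, u, k, k)
  "fkupikfif" → 9 new (f, k, u, p, i, k, f, i, f)
  "ukuiu" → prefix "u" already present; 4 new (k, u, i, u)
  "uipp" → prefix "uip" already present; 1 new (p)
  "upkkpuuku" → prefix "u" already present; 8 new (p, k, k, p, u, u, k, u)
  "uiifpk" → prefix "ui" already present; 4 new (i, f, p, k)
  "uipkpukpk" → prefix "uipkp" already present; 4 new (u, k, p, k)
  "fkufku" → prefix "fku" already present; 3 new (f, k, u)
  "uiifpi" → prefix "uiifp" already present; 1 new (i)
  "iuukfiuufp" → prefix "iuuk" already present; 6 new (f, i, u, u, f, p)
  "uiifpupkku" → prefix "uiifp" already present; 5 new (u, p, k, k, u)
  "fkip" → prefix "fk" already present; 2 new (i, p)
  "uiifpif" → prefix "uiifpi" already present; 1 new (f)
  "ukifkupkfi" → prefix "uk" already present; 8 new (i, f, k, u, p, k, f, i)
Total nodes = 7 + 5 + 9 + 4 + 1 + 8 + 4 + 4 + 3 + 1 + 6 + 5 + 2 + 1 + 8 = 68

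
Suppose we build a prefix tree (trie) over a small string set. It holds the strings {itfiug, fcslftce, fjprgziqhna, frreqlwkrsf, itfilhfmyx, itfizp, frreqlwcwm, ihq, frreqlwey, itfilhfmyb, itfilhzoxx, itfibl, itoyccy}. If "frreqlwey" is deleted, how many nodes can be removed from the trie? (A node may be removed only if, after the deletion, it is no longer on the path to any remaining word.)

2

After clearing the end-marker at "frreqlwey", prune upward until reaching a node still needed by another word.
The suffix "ey" (2 nodes) is used only by "frreqlwey"; the node for "frreqlw" still has the child "k", so pruning stops there.
Nodes removed: 2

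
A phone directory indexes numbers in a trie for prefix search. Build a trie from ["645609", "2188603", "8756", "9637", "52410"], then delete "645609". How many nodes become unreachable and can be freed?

6

Walk "645609" from the leaf back toward the root, removing each node that no remaining word uses.
No other word shares any prefix with "645609", so all 6 of its nodes go.
Nodes removed: 6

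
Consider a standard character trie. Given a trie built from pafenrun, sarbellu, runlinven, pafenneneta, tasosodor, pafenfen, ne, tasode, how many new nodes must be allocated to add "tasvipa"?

4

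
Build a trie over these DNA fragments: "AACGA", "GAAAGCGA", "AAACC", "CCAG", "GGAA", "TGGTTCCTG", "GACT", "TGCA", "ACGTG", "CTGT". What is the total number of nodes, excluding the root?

43

Trace insertions, counting only characters that open a new branch:
  "AACGA" → 5 new (A, A, C, G, A)
  "GAAAGCGA" → 8 new (G, A, A, A, G, C, G, A)
  "AAACC" → prefix "AA" already present; 3 new (A, C, C)
  "CCAG" → 4 new (C, C, A, G)
  "GGAA" → prefix "G" already present; 3 new (G, A, A)
  "TGGTTCCTG" → 9 new (T, G, G, T, T, C, C, T, G)
  "GACT" → prefix "GA" already present; 2 new (C, T)
  "TGCA" → prefix "TG" already present; 2 new (C, A)
  "ACGTG" → prefix "A" already present; 4 new (C, G, T, G)
  "CTGT" → prefix "C" already present; 3 new (T, G, T)
Total nodes = 5 + 8 + 3 + 4 + 3 + 9 + 2 + 2 + 4 + 3 = 43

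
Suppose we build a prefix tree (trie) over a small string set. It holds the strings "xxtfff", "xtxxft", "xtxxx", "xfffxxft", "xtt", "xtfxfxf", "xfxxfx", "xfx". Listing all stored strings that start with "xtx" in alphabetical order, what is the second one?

DFS of the "xtx" subtree visits, in order: "xtxxft", "xtxxx"
Position 2: xtxxx

xtxxx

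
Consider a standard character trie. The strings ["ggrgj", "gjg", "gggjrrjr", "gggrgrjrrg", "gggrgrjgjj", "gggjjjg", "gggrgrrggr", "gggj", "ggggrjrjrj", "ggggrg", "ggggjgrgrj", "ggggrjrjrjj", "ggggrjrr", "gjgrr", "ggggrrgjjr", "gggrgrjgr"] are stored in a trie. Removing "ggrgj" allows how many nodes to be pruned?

3

After clearing the end-marker at "ggrgj", prune upward until reaching a node still needed by another word.
The suffix "rgj" (3 nodes) is used only by "ggrgj"; the node for "gg" still has the child "g", so pruning stops there.
Nodes removed: 3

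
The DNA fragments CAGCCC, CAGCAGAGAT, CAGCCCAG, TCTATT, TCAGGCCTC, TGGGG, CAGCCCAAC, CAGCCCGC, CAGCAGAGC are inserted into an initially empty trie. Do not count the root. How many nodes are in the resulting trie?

Insert word by word; a character creates a node only if that edge doesn't already exist:
  "CAGCCC" → 6 new (C, A, G, C, C, C)
  "CAGCAGAGAT" → prefix "CAGC" already present; 6 new (A, G, A, G, A, T)
  "CAGCCCAG" → prefix "CAGCCC" already present; 2 new (A, G)
  "TCTATT" → 6 new (T, C, T, A, T, T)
  "TCAGGCCTC" → prefix "TC" already present; 7 new (A, G, G, C, C, T, C)
  "TGGGG" → prefix "T" already present; 4 new (G, G, G, G)
  "CAGCCCAAC" → prefix "CAGCCCA" already present; 2 new (A, C)
  "CAGCCCGC" → prefix "CAGCCC" already present; 2 new (G, C)
  "CAGCAGAGC" → prefix "CAGCAGAG" already present; 1 new (C)
Total nodes = 6 + 6 + 2 + 6 + 7 + 4 + 2 + 2 + 1 = 36

36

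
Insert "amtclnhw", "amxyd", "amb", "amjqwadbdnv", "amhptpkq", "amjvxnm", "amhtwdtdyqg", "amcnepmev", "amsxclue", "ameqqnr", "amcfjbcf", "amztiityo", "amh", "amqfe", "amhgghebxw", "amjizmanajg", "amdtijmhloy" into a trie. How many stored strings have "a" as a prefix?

17

Traverse to the node for "a", then collect every word in that subtree.
Words under "a": amb, amcfjbcf, amcnepmev, amdtijmhloy, ameqqnr, amh, amhgghebxw, amhptpkq, amhtwdtdyqg, amjizmanajg, amjqwadbdnv, amjvxnm, amqfe, amsxclue, amtclnhw, amxyd, amztiityo
Count: 17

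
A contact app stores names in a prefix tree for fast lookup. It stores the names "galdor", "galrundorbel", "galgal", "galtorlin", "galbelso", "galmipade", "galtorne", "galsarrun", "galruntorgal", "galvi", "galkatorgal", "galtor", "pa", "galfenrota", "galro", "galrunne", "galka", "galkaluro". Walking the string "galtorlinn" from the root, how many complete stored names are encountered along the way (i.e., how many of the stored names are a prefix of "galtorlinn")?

2

Walk "galtorlinn" from the root; an end-of-word marker is hit whenever a stored word is a prefix of "galtorlinn".
Prefixes of the query that are stored words: "galtor", "galtorlin"
Count: 2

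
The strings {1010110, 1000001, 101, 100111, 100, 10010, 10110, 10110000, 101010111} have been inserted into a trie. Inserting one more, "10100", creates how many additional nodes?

1

"1010" is already a path in the trie; the remaining "0" must be added.
So 5 − 4 = 1 new nodes.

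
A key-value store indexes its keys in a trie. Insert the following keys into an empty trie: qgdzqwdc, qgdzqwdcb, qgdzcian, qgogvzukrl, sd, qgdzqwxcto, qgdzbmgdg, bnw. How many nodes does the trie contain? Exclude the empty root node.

Count nodes per top-level branch (shared prefixes stored once):
  'b'-branch (bnw): 3 nodes
  'q'-branch (qgdzbmgdg, qgdzcian, qgdzqwdc, qgdzqwdcb, qgdzqwxcto, qgogvzukrl): 30 nodes
  's'-branch (sd): 2 nodes
Sum: 35

35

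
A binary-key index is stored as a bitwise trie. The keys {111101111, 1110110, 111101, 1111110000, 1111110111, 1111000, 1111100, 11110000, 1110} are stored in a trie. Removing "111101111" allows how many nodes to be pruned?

3

After clearing the end-marker at "111101111", prune upward until reaching a node still needed by another word.
The suffix "111" (3 nodes) is used only by "111101111"; "111101" is itself a stored word, so pruning stops there.
Nodes removed: 3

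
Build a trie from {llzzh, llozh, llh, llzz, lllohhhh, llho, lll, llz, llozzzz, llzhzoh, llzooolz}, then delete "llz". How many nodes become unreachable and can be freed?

0

After clearing the end-marker at "llz", prune upward until reaching a node still needed by another word.
Every node on "llz" is still needed (e.g. by "llzzh"), so nothing is freed.
Nodes removed: 0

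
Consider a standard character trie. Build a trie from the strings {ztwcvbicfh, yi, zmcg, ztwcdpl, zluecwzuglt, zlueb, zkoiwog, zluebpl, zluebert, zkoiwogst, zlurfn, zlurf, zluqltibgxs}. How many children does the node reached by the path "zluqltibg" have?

1

Follow the path "zluqltibg" to its node, then look at its outgoing edges.
Characters that immediately follow "zluqltibg" among the stored strings: {x}.
That node has 1 child edge.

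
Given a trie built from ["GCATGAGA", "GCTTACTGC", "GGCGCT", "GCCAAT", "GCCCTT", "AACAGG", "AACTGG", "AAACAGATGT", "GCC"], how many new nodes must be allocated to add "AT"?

1

The longest prefix of "AT" already in the trie is "A" (length 1).
New nodes needed: |"AT"| − 1 = 2 − 1 = 1.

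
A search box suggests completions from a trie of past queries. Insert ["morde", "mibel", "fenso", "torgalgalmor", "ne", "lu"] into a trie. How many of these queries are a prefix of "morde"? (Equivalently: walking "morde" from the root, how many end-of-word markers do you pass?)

Traverse "morde" character by character; count nodes along the way that are marked as word ends.
Prefixes of the query that are stored words: "morde"
Count: 1

1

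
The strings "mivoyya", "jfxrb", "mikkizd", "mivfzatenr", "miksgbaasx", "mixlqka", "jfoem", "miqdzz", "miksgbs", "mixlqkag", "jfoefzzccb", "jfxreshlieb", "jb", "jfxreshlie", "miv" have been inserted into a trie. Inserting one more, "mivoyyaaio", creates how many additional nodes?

3

The longest prefix of "mivoyyaaio" already in the trie is "mivoyya" (length 7).
So 10 − 7 = 3 new nodes.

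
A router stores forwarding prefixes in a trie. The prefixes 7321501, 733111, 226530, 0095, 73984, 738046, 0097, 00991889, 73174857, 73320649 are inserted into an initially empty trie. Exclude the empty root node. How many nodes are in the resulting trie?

For each word, the new-node count is its length minus the longest prefix already in the trie:
  "7321501" → 7 new (7, 3, 2, 1, 5, 0, 1)
  "733111" → prefix "73" already present; 4 new (3, 1, 1, 1)
  "226530" → 6 new (2, 2, 6, 5, 3, 0)
  "0095" → 4 new (0, 0, 9, 5)
  "73984" → prefix "73" already present; 3 new (9, 8, 4)
  "738046" → prefix "73" already present; 4 new (8, 0, 4, 6)
  "0097" → prefix "009" already present; 1 new (7)
  "00991889" → prefix "009" already present; 5 new (9, 1, 8, 8, 9)
  "73174857" → prefix "73" already present; 6 new (1, 7, 4, 8, 5, 7)
  "73320649" → prefix "733" already present; 5 new (2, 0, 6, 4, 9)
Total nodes = 7 + 4 + 6 + 4 + 3 + 4 + 1 + 5 + 6 + 5 = 45

45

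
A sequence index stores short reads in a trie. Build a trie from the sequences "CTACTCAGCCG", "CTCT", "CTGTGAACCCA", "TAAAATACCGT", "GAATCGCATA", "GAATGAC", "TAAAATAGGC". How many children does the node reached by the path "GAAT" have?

2

The children of the "GAAT" node are the distinct next characters among strings starting with "GAAT".
Distinct next characters after "GAAT": C, G.
That node has 2 child edges.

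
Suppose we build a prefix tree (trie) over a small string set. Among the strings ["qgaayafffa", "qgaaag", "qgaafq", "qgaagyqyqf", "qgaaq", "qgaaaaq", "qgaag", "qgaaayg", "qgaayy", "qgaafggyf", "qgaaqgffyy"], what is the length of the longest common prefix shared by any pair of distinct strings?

The deepest shared node is where two words last agree before diverging.
"qgaaaaq" and "qgaaag" agree on "qgaaa" (5 characters) before diverging; nothing deeper is shared.
Longest shared-prefix length: 5

5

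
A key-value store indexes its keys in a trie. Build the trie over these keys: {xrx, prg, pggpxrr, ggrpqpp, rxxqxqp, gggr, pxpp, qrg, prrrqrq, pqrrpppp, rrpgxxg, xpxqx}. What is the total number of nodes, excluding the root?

Insert word by word; a character creates a node only if that edge doesn't already exist:
  "xrx" → 3 new (x, r, x)
  "prg" → 3 new (p, r, g)
  "pggpxrr" → prefix "p" already present; 6 new (g, g, p, x, r, r)
  "ggrpqpp" → 7 new (g, g, r, p, q, p, p)
  "rxxqxqp" → 7 new (r, x, x, q, x, q, p)
  "gggr" → prefix "gg" already present; 2 new (g, r)
  "pxpp" → prefix "p" already present; 3 new (x, p, p)
  "qrg" → 3 new (q, r, g)
  "prrrqrq" → prefix "pr" already present; 5 new (r, r, q, r, q)
  "pqrrpppp" → prefix "p" already present; 7 new (q, r, r, p, p, p, p)
  "rrpgxxg" → prefix "r" already present; 6 new (r, p, g, x, x, g)
  "xpxqx" → prefix "x" already present; 4 new (p, x, q, x)
Total nodes = 3 + 3 + 6 + 7 + 7 + 2 + 3 + 3 + 5 + 7 + 6 + 4 = 56

56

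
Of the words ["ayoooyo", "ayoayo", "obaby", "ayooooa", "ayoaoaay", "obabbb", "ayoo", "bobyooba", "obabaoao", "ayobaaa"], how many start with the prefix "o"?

Traverse to the node for "o", then collect every word in that subtree.
Matches: "obabaoao", "obabbb", "obaby"
Count: 3

3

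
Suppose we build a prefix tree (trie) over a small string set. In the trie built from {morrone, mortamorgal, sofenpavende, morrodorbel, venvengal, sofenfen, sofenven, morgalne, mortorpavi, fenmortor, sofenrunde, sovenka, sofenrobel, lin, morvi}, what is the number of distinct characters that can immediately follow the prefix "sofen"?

Walk "sofen" from the root, arriving at one node.
Characters that immediately follow "sofen" among the stored strings: {f, p, r, v}.
That node has 4 child edges.

4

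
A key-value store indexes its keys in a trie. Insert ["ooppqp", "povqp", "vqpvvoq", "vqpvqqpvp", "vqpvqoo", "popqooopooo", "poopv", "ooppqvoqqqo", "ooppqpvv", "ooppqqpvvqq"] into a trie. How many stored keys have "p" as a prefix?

3

Traverse to the node for "p", then collect every word in that subtree.
Words under "p": poopv, popqooopooo, povqp
Count: 3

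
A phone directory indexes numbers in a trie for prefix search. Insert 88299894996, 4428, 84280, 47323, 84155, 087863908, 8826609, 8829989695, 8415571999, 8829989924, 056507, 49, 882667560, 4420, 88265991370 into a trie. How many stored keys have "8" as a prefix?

Walk to "8"; the words in its subtree are exactly those with that prefix.
Matches: "84155", "8415571999", "84280", "88265991370", "8826609", "882667560", "88299894996", "8829989695", "8829989924"
Count: 9

9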